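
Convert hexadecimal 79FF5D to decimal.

Expand by place value (powers of 16):
Digit values: F = 15, D = 13
79FF5D = 7 × 16^5 + 9 × 16^4 + 15 × 16^3 + 15 × 16^2 + 5 × 16^1 + 13 × 16^0
= 7 × 1048576 + 9 × 65536 + 15 × 4096 + 15 × 256 + 5 × 16 + 13 × 1
= 7340032 + 589824 + 61440 + 3840 + 80 + 13
= 7995229



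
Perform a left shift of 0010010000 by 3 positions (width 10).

Original: 0010010000 (decimal 144)
Shift left by 3 positions
Append 3 zeros on the right and drop the 3 high bits that overflow the 10-bit width
Result: 0010000000 (decimal 128)
Equivalent: 144 << 3 = 144 × 2^3 = 1152, truncated to 10 bits = 128



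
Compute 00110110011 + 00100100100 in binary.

Add column by column from the right: bit + bit + carry-in; write the sum mod 2, carry 1 when the sum is 2 or 3.
carry:  01001000000
        00110110011
+       00100100100
-------------------
       001011010111
(the carry out of the leftmost column, 0, becomes the leading bit)
Decimal check:
  00110110011 = 256 + 128 + 32 + 16 + 2 + 1 = 435
  00100100100 = 256 + 32 + 4 = 292
  435 + 292 = 727, and 001011010111 = 512 + 128 + 64 + 16 + 4 + 2 + 1 = 727 ✓



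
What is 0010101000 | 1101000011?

OR: 1 when either bit is 1
  0010101000
| 1101000011
------------
  1111101011
Decimal: 168 | 835 = 1003



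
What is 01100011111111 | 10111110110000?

OR: 1 when either bit is 1
  01100011111111
| 10111110110000
----------------
  11111111111111
Decimal: 6399 | 12208 = 16383



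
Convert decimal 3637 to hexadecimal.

Using repeated division by 16 (digits 10–15 are A–F):
3637 ÷ 16 = 227 remainder 5
227 ÷ 16 = 14 remainder 3
14 ÷ 16 = 0 remainder 14 (E)
Reading remainders bottom to top: E35



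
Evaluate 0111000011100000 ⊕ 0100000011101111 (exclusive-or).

XOR: 1 when bits differ
  0111000011100000
^ 0100000011101111
------------------
  0011000000001111
Decimal: 28896 ^ 16623 = 12303



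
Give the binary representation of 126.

Using repeated division by 2:
126 ÷ 2 = 63 remainder 0
63 ÷ 2 = 31 remainder 1
31 ÷ 2 = 15 remainder 1
15 ÷ 2 = 7 remainder 1
7 ÷ 2 = 3 remainder 1
3 ÷ 2 = 1 remainder 1
1 ÷ 2 = 0 remainder 1
Reading remainders bottom to top: 1111110



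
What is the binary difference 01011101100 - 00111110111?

Method 1 - Direct subtraction (column by column from the right: bit − bit − borrow-in; if negative, add 2 and borrow 1 from the next column):
borrow: 01111101110
        01011101100
-       00111110111
-------------------
        00011110101

Method 2 - Add two's complement:
Two's complement of 00111110111: invert → 11000001000, add 1 → 11000001001
  01011101100
+ 11000001001
-------------
 100011110101  (end carry out of the top bit = 1)
Discarding the end carry: 00011110101
Decimal check:
  01011101100 = 512 + 128 + 64 + 32 + 8 + 4 = 748
  00111110111 = 256 + 128 + 64 + 32 + 16 + 4 + 2 + 1 = 503
  748 - 503 = 245, and 00011110101 = 128 + 64 + 32 + 16 + 4 + 1 = 245 ✓



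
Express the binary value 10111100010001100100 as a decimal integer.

Sum of powers of 2 for each 1-bit:
2^2 + 2^5 + 2^6 + 2^10 + 2^14 + 2^15 + 2^16 + 2^17 + 2^19
= 4 + 32 + 64 + 1024 + 16384 + 32768 + 65536 + 131072 + 524288
= 771172



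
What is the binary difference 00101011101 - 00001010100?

Method 1 - Direct subtraction (column by column from the right: bit − bit − borrow-in; if negative, add 2 and borrow 1 from the next column):
borrow: 00000000000
        00101011101
-       00001010100
-------------------
        00100001001

Method 2 - Add two's complement:
Two's complement of 00001010100: invert → 11110101011, add 1 → 11110101100
  00101011101
+ 11110101100
-------------
 100100001001  (end carry out of the top bit = 1)
Discarding the end carry: 00100001001
Decimal check:
  00101011101 = 256 + 64 + 16 + 8 + 4 + 1 = 349
  00001010100 = 64 + 16 + 4 = 84
  349 - 84 = 265, and 00100001001 = 256 + 8 + 1 = 265 ✓



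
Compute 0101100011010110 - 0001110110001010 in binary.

Method 1 - Direct subtraction (column by column from the right: bit − bit − borrow-in; if negative, add 2 and borrow 1 from the next column):
borrow: 0111111000010000
        0101100011010110
-       0001110110001010
------------------------
        0011101101001100

Method 2 - Add two's complement:
Two's complement of 0001110110001010: invert → 1110001001110101, add 1 → 1110001001110110
  0101100011010110
+ 1110001001110110
------------------
 10011101101001100  (end carry out of the top bit = 1)
Discarding the end carry: 0011101101001100
Decimal check:
  0101100011010110 = 16384 + 4096 + 2048 + 128 + 64 + 16 + 4 + 2 = 22742
  0001110110001010 = 4096 + 2048 + 1024 + 256 + 128 + 8 + 2 = 7562
  22742 - 7562 = 15180, and 0011101101001100 = 8192 + 4096 + 2048 + 512 + 256 + 64 + 8 + 4 = 15180 ✓



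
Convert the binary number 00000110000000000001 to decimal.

Sum of powers of 2 for each 1-bit:
2^0 + 2^13 + 2^14
= 1 + 8192 + 16384
= 24577



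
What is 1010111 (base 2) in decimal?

Sum of powers of 2 for each 1-bit:
2^0 + 2^1 + 2^2 + 2^4 + 2^6
= 1 + 2 + 4 + 16 + 64
= 87



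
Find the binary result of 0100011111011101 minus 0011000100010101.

Method 1 - Direct subtraction (column by column from the right: bit − bit − borrow-in; if negative, add 2 and borrow 1 from the next column):
borrow: 0110000000000000
        0100011111011101
-       0011000100010101
------------------------
        0001011011001000

Method 2 - Add two's complement:
Two's complement of 0011000100010101: invert → 1100111011101010, add 1 → 1100111011101011
  0100011111011101
+ 1100111011101011
------------------
 10001011011001000  (end carry out of the top bit = 1)
Discarding the end carry: 0001011011001000
Decimal check:
  0100011111011101 = 16384 + 1024 + 512 + 256 + 128 + 64 + 16 + 8 + 4 + 1 = 18397
  0011000100010101 = 8192 + 4096 + 256 + 16 + 4 + 1 = 12565
  18397 - 12565 = 5832, and 0001011011001000 = 4096 + 1024 + 512 + 128 + 64 + 8 = 5832 ✓



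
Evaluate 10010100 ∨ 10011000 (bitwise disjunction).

OR: 1 when either bit is 1
  10010100
| 10011000
----------
  10011100
Decimal: 148 | 152 = 156



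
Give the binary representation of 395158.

Using repeated division by 2:
395158 ÷ 2 = 197579 remainder 0
197579 ÷ 2 = 98789 remainder 1
98789 ÷ 2 = 49394 remainder 1
49394 ÷ 2 = 24697 remainder 0
24697 ÷ 2 = 12348 remainder 1
12348 ÷ 2 = 6174 remainder 0
6174 ÷ 2 = 3087 remainder 0
3087 ÷ 2 = 1543 remainder 1
1543 ÷ 2 = 771 remainder 1
771 ÷ 2 = 385 remainder 1
385 ÷ 2 = 192 remainder 1
192 ÷ 2 = 96 remainder 0
96 ÷ 2 = 48 remainder 0
48 ÷ 2 = 24 remainder 0
24 ÷ 2 = 12 remainder 0
12 ÷ 2 = 6 remainder 0
6 ÷ 2 = 3 remainder 0
3 ÷ 2 = 1 remainder 1
1 ÷ 2 = 0 remainder 1
Reading remainders bottom to top: 1100000011110010110



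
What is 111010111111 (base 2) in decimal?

Sum of powers of 2 for each 1-bit:
2^0 + 2^1 + 2^2 + 2^3 + 2^4 + 2^5 + 2^7 + 2^9 + 2^10 + 2^11
= 1 + 2 + 4 + 8 + 16 + 32 + 128 + 512 + 1024 + 2048
= 3775



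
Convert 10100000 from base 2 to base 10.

Sum of powers of 2 for each 1-bit:
2^5 + 2^7
= 32 + 128
= 160



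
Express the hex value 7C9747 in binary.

Convert each hex digit to 4 bits:
  7 = 0111
  C = 1100
  9 = 1001
  7 = 0111
  4 = 0100
  7 = 0111
Concatenate: 011111001001011101000111



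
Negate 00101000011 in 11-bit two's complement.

Original: 00101000011
Step 1 - Invert all bits: 11010111100
Step 2 - Add 1: 11010111101
Verification: 00101000011 + 11010111101 = 100000000000; discarding the end carry (carry out of the top bit) leaves the 11-bit value 00000000000, as required for x + (-x)



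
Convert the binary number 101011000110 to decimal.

Sum of powers of 2 for each 1-bit:
2^1 + 2^2 + 2^6 + 2^7 + 2^9 + 2^11
= 2 + 4 + 64 + 128 + 512 + 2048
= 2758



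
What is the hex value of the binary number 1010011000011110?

Group into 4-bit nibbles from right:
  1010 = A
  0110 = 6
  0001 = 1
  1110 = E
Result: A61E



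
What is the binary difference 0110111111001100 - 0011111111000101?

Method 1 - Direct subtraction (column by column from the right: bit − bit − borrow-in; if negative, add 2 and borrow 1 from the next column):
borrow: 0110000000001110
        0110111111001100
-       0011111111000101
------------------------
        0011000000000111

Method 2 - Add two's complement:
Two's complement of 0011111111000101: invert → 1100000000111010, add 1 → 1100000000111011
  0110111111001100
+ 1100000000111011
------------------
 10011000000000111  (end carry out of the top bit = 1)
Discarding the end carry: 0011000000000111
Decimal check:
  0110111111001100 = 16384 + 8192 + 2048 + 1024 + 512 + 256 + 128 + 64 + 8 + 4 = 28620
  0011111111000101 = 8192 + 4096 + 2048 + 1024 + 512 + 256 + 128 + 64 + 4 + 1 = 16325
  28620 - 16325 = 12295, and 0011000000000111 = 8192 + 4096 + 4 + 2 + 1 = 12295 ✓



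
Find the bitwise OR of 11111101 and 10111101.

OR: 1 when either bit is 1
  11111101
| 10111101
----------
  11111101
Decimal: 253 | 189 = 253



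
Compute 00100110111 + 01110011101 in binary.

Add column by column from the right: bit + bit + carry-in; write the sum mod 2, carry 1 when the sum is 2 or 3.
carry:  11001111110
        00100110111
+       01110011101
-------------------
       010011010100
(the carry out of the leftmost column, 0, becomes the leading bit)
Decimal check:
  00100110111 = 256 + 32 + 16 + 4 + 2 + 1 = 311
  01110011101 = 512 + 256 + 128 + 16 + 8 + 4 + 1 = 925
  311 + 925 = 1236, and 010011010100 = 1024 + 128 + 64 + 16 + 4 = 1236 ✓



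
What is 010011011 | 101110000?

OR: 1 when either bit is 1
  010011011
| 101110000
-----------
  111111011
Decimal: 155 | 368 = 507



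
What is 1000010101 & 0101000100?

AND: 1 only when both bits are 1
  1000010101
& 0101000100
------------
  0000000100
Decimal: 533 & 324 = 4



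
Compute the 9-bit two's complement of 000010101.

Original: 000010101
Step 1 - Invert all bits: 111101010
Step 2 - Add 1: 111101011
Verification: 000010101 + 111101011 = 1000000000; discarding the end carry (carry out of the top bit) leaves the 9-bit value 000000000, as required for x + (-x)



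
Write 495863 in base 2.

Using repeated division by 2:
495863 ÷ 2 = 247931 remainder 1
247931 ÷ 2 = 123965 remainder 1
123965 ÷ 2 = 61982 remainder 1
61982 ÷ 2 = 30991 remainder 0
30991 ÷ 2 = 15495 remainder 1
15495 ÷ 2 = 7747 remainder 1
7747 ÷ 2 = 3873 remainder 1
3873 ÷ 2 = 1936 remainder 1
1936 ÷ 2 = 968 remainder 0
968 ÷ 2 = 484 remainder 0
484 ÷ 2 = 242 remainder 0
242 ÷ 2 = 121 remainder 0
121 ÷ 2 = 60 remainder 1
60 ÷ 2 = 30 remainder 0
30 ÷ 2 = 15 remainder 0
15 ÷ 2 = 7 remainder 1
7 ÷ 2 = 3 remainder 1
3 ÷ 2 = 1 remainder 1
1 ÷ 2 = 0 remainder 1
Reading remainders bottom to top: 1111001000011110111



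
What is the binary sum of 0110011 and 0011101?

Add column by column from the right: bit + bit + carry-in; write the sum mod 2, carry 1 when the sum is 2 or 3.
carry:  1111110
        0110011
+       0011101
---------------
       01010000
(the carry out of the leftmost column, 0, becomes the leading bit)
Decimal check:
  0110011 = 32 + 16 + 2 + 1 = 51
  0011101 = 16 + 8 + 4 + 1 = 29
  51 + 29 = 80, and 01010000 = 64 + 16 = 80 ✓



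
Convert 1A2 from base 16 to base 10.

Expand by place value (powers of 16):
Digit values: A = 10
1A2 = 1 × 16^2 + 10 × 16^1 + 2 × 16^0
= 1 × 256 + 10 × 16 + 2 × 1
= 256 + 160 + 2
= 418



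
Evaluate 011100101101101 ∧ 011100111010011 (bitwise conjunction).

AND: 1 only when both bits are 1
  011100101101101
& 011100111010011
-----------------
  011100101000001
Decimal: 14701 & 14803 = 14657



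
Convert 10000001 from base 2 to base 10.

Sum of powers of 2 for each 1-bit:
2^0 + 2^7
= 1 + 128
= 129



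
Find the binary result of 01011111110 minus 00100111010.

Method 1 - Direct subtraction (column by column from the right: bit − bit − borrow-in; if negative, add 2 and borrow 1 from the next column):
borrow: 01000000000
        01011111110
-       00100111010
-------------------
        00111000100

Method 2 - Add two's complement:
Two's complement of 00100111010: invert → 11011000101, add 1 → 11011000110
  01011111110
+ 11011000110
-------------
 100111000100  (end carry out of the top bit = 1)
Discarding the end carry: 00111000100
Decimal check:
  01011111110 = 512 + 128 + 64 + 32 + 16 + 8 + 4 + 2 = 766
  00100111010 = 256 + 32 + 16 + 8 + 2 = 314
  766 - 314 = 452, and 00111000100 = 256 + 128 + 64 + 4 = 452 ✓



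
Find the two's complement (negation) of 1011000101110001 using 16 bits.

Original (sign bit 1, negative): 1011000101110001
Step 1 - Invert all bits: 0100111010001110
Step 2 - Add 1: 0100111010001111
Verification: 1011000101110001 + 0100111010001111 = 10000000000000000; discarding the end carry (carry out of the top bit) leaves the 16-bit value 0000000000000000, as required for x + (-x)



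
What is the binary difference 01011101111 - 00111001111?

Method 1 - Direct subtraction (column by column from the right: bit − bit − borrow-in; if negative, add 2 and borrow 1 from the next column):
borrow: 01000000000
        01011101111
-       00111001111
-------------------
        00100100000

Method 2 - Add two's complement:
Two's complement of 00111001111: invert → 11000110000, add 1 → 11000110001
  01011101111
+ 11000110001
-------------
 100100100000  (end carry out of the top bit = 1)
Discarding the end carry: 00100100000
Decimal check:
  01011101111 = 512 + 128 + 64 + 32 + 8 + 4 + 2 + 1 = 751
  00111001111 = 256 + 128 + 64 + 8 + 4 + 2 + 1 = 463
  751 - 463 = 288, and 00100100000 = 256 + 32 = 288 ✓



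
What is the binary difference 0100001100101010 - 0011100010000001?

Method 1 - Direct subtraction (column by column from the right: bit − bit − borrow-in; if negative, add 2 and borrow 1 from the next column):
borrow: 0111000100000010
        0100001100101010
-       0011100010000001
------------------------
        0000101010101001

Method 2 - Add two's complement:
Two's complement of 0011100010000001: invert → 1100011101111110, add 1 → 1100011101111111
  0100001100101010
+ 1100011101111111
------------------
 10000101010101001  (end carry out of the top bit = 1)
Discarding the end carry: 0000101010101001
Decimal check:
  0100001100101010 = 16384 + 512 + 256 + 32 + 8 + 2 = 17194
  0011100010000001 = 8192 + 4096 + 2048 + 128 + 1 = 14465
  17194 - 14465 = 2729, and 0000101010101001 = 2048 + 512 + 128 + 32 + 8 + 1 = 2729 ✓



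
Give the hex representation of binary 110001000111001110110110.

Group into 4-bit nibbles from right:
  1100 = C
  0100 = 4
  0111 = 7
  0011 = 3
  1011 = B
  0110 = 6
Result: C473B6



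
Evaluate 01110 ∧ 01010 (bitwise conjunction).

AND: 1 only when both bits are 1
  01110
& 01010
-------
  01010
Decimal: 14 & 10 = 10



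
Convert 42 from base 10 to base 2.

Using repeated division by 2:
42 ÷ 2 = 21 remainder 0
21 ÷ 2 = 10 remainder 1
10 ÷ 2 = 5 remainder 0
5 ÷ 2 = 2 remainder 1
2 ÷ 2 = 1 remainder 0
1 ÷ 2 = 0 remainder 1
Reading remainders bottom to top: 101010



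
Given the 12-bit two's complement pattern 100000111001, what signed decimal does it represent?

Binary: 100000111001
Sign bit: 1 (negative)
Invert: 011111000110
Add 1:  011111000111
Magnitude: 011111000111 = 1024 + 512 + 256 + 128 + 64 + 4 + 2 + 1 = 1991
Value: -1991



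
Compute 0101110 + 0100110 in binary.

Add column by column from the right: bit + bit + carry-in; write the sum mod 2, carry 1 when the sum is 2 or 3.
carry:  1011100
        0101110
+       0100110
---------------
       01010100
(the carry out of the leftmost column, 0, becomes the leading bit)
Decimal check:
  0101110 = 32 + 8 + 4 + 2 = 46
  0100110 = 32 + 4 + 2 = 38
  46 + 38 = 84, and 01010100 = 64 + 16 + 4 = 84 ✓



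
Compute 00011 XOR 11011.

XOR: 1 when bits differ
  00011
^ 11011
-------
  11000
Decimal: 3 ^ 27 = 24



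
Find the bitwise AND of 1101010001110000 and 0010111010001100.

AND: 1 only when both bits are 1
  1101010001110000
& 0010111010001100
------------------
  0000010000000000
Decimal: 54384 & 11916 = 1024



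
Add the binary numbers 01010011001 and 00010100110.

Add column by column from the right: bit + bit + carry-in; write the sum mod 2, carry 1 when the sum is 2 or 3.
carry:  00100000000
        01010011001
+       00010100110
-------------------
       001100111111
(the carry out of the leftmost column, 0, becomes the leading bit)
Decimal check:
  01010011001 = 512 + 128 + 16 + 8 + 1 = 665
  00010100110 = 128 + 32 + 4 + 2 = 166
  665 + 166 = 831, and 001100111111 = 512 + 256 + 32 + 16 + 8 + 4 + 2 + 1 = 831 ✓



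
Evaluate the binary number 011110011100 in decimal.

Sum of powers of 2 for each 1-bit:
2^2 + 2^3 + 2^4 + 2^7 + 2^8 + 2^9 + 2^10
= 4 + 8 + 16 + 128 + 256 + 512 + 1024
= 1948



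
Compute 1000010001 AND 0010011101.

AND: 1 only when both bits are 1
  1000010001
& 0010011101
------------
  0000010001
Decimal: 529 & 157 = 17



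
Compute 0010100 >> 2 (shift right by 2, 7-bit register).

Original: 0010100 (decimal 20)
Shift right by 2 positions
Drop the 2 low bits; fill with zeros on the left
Result: 0000101 (decimal 5)
Equivalent: 20 >> 2 = 20 ÷ 2^2 = 5



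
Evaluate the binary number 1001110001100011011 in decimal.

Sum of powers of 2 for each 1-bit:
2^0 + 2^1 + 2^3 + 2^4 + 2^8 + 2^9 + 2^13 + 2^14 + 2^15 + 2^18
= 1 + 2 + 8 + 16 + 256 + 512 + 8192 + 16384 + 32768 + 262144
= 320283



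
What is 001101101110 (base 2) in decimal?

Sum of powers of 2 for each 1-bit:
2^1 + 2^2 + 2^3 + 2^5 + 2^6 + 2^8 + 2^9
= 2 + 4 + 8 + 32 + 64 + 256 + 512
= 878



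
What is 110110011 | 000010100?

OR: 1 when either bit is 1
  110110011
| 000010100
-----------
  110110111
Decimal: 435 | 20 = 439



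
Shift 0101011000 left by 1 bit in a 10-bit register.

Original: 0101011000 (decimal 344)
Shift left by 1 position
Append 1 zero on the right
Result: 1010110000 (decimal 688)
Equivalent: 344 << 1 = 344 × 2^1 = 688



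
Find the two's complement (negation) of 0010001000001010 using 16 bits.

Original: 0010001000001010
Step 1 - Invert all bits: 1101110111110101
Step 2 - Add 1: 1101110111110110
Verification: 0010001000001010 + 1101110111110110 = 10000000000000000; discarding the end carry (carry out of the top bit) leaves the 16-bit value 0000000000000000, as required for x + (-x)



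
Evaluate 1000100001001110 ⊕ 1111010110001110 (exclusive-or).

XOR: 1 when bits differ
  1000100001001110
^ 1111010110001110
------------------
  0111110111000000
Decimal: 34894 ^ 62862 = 32192



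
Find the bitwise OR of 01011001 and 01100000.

OR: 1 when either bit is 1
  01011001
| 01100000
----------
  01111001
Decimal: 89 | 96 = 121



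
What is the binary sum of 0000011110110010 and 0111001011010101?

Add column by column from the right: bit + bit + carry-in; write the sum mod 2, carry 1 when the sum is 2 or 3.
carry:  0000111111100000
        0000011110110010
+       0111001011010101
------------------------
       00111101010000111
(the carry out of the leftmost column, 0, becomes the leading bit)
Decimal check:
  0000011110110010 = 1024 + 512 + 256 + 128 + 32 + 16 + 2 = 1970
  0111001011010101 = 16384 + 8192 + 4096 + 512 + 128 + 64 + 16 + 4 + 1 = 29397
  1970 + 29397 = 31367, and 00111101010000111 = 16384 + 8192 + 4096 + 2048 + 512 + 128 + 4 + 2 + 1 = 31367 ✓



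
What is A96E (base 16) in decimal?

Expand by place value (powers of 16):
Digit values: A = 10, E = 14
A96E = 10 × 16^3 + 9 × 16^2 + 6 × 16^1 + 14 × 16^0
= 10 × 4096 + 9 × 256 + 6 × 16 + 14 × 1
= 40960 + 2304 + 96 + 14
= 43374



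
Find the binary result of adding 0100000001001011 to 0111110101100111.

Add column by column from the right: bit + bit + carry-in; write the sum mod 2, carry 1 when the sum is 2 or 3.
carry:  1000000010011110
        0100000001001011
+       0111110101100111
------------------------
       01011110110110010
(the carry out of the leftmost column, 0, becomes the leading bit)
Decimal check:
  0100000001001011 = 16384 + 64 + 8 + 2 + 1 = 16459
  0111110101100111 = 16384 + 8192 + 4096 + 2048 + 1024 + 256 + 64 + 32 + 4 + 2 + 1 = 32103
  16459 + 32103 = 48562, and 01011110110110010 = 32768 + 8192 + 4096 + 2048 + 1024 + 256 + 128 + 32 + 16 + 2 = 48562 ✓



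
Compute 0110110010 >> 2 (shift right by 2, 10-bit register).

Original: 0110110010 (decimal 434)
Shift right by 2 positions
Drop the 2 low bits; fill with zeros on the left
Result: 0001101100 (decimal 108)
Equivalent: 434 >> 2 = 434 ÷ 2^2 = 108



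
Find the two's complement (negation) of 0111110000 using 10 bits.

Original: 0111110000
Step 1 - Invert all bits: 1000001111
Step 2 - Add 1: 1000010000
Verification: 0111110000 + 1000010000 = 10000000000; discarding the end carry (carry out of the top bit) leaves the 10-bit value 0000000000, as required for x + (-x)



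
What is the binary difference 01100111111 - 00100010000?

Method 1 - Direct subtraction (column by column from the right: bit − bit − borrow-in; if negative, add 2 and borrow 1 from the next column):
borrow: 00000000000
        01100111111
-       00100010000
-------------------
        01000101111

Method 2 - Add two's complement:
Two's complement of 00100010000: invert → 11011101111, add 1 → 11011110000
  01100111111
+ 11011110000
-------------
 101000101111  (end carry out of the top bit = 1)
Discarding the end carry: 01000101111
Decimal check:
  01100111111 = 512 + 256 + 32 + 16 + 8 + 4 + 2 + 1 = 831
  00100010000 = 256 + 16 = 272
  831 - 272 = 559, and 01000101111 = 512 + 32 + 8 + 4 + 2 + 1 = 559 ✓



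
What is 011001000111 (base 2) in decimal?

Sum of powers of 2 for each 1-bit:
2^0 + 2^1 + 2^2 + 2^6 + 2^9 + 2^10
= 1 + 2 + 4 + 64 + 512 + 1024
= 1607



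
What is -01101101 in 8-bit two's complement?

Original: 01101101
Step 1 - Invert all bits: 10010010
Step 2 - Add 1: 10010011
Verification: 01101101 + 10010011 = 100000000; discarding the end carry (carry out of the top bit) leaves the 8-bit value 00000000, as required for x + (-x)



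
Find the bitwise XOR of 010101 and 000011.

XOR: 1 when bits differ
  010101
^ 000011
--------
  010110
Decimal: 21 ^ 3 = 22



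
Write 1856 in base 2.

Using repeated division by 2:
1856 ÷ 2 = 928 remainder 0
928 ÷ 2 = 464 remainder 0
464 ÷ 2 = 232 remainder 0
232 ÷ 2 = 116 remainder 0
116 ÷ 2 = 58 remainder 0
58 ÷ 2 = 29 remainder 0
29 ÷ 2 = 14 remainder 1
14 ÷ 2 = 7 remainder 0
7 ÷ 2 = 3 remainder 1
3 ÷ 2 = 1 remainder 1
1 ÷ 2 = 0 remainder 1
Reading remainders bottom to top: 11101000000



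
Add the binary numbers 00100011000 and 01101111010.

Add column by column from the right: bit + bit + carry-in; write the sum mod 2, carry 1 when the sum is 2 or 3.
carry:  11011110000
        00100011000
+       01101111010
-------------------
       010010010010
(the carry out of the leftmost column, 0, becomes the leading bit)
Decimal check:
  00100011000 = 256 + 16 + 8 = 280
  01101111010 = 512 + 256 + 64 + 32 + 16 + 8 + 2 = 890
  280 + 890 = 1170, and 010010010010 = 1024 + 128 + 16 + 2 = 1170 ✓



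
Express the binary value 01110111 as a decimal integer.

Sum of powers of 2 for each 1-bit:
2^0 + 2^1 + 2^2 + 2^4 + 2^5 + 2^6
= 1 + 2 + 4 + 16 + 32 + 64
= 119



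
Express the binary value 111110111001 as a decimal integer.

Sum of powers of 2 for each 1-bit:
2^0 + 2^3 + 2^4 + 2^5 + 2^7 + 2^8 + 2^9 + 2^10 + 2^11
= 1 + 8 + 16 + 32 + 128 + 256 + 512 + 1024 + 2048
= 4025



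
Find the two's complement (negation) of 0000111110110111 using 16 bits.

Original: 0000111110110111
Step 1 - Invert all bits: 1111000001001000
Step 2 - Add 1: 1111000001001001
Verification: 0000111110110111 + 1111000001001001 = 10000000000000000; discarding the end carry (carry out of the top bit) leaves the 16-bit value 0000000000000000, as required for x + (-x)



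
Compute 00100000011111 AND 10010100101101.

AND: 1 only when both bits are 1
  00100000011111
& 10010100101101
----------------
  00000000001101
Decimal: 2079 & 9517 = 13



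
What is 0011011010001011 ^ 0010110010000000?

XOR: 1 when bits differ
  0011011010001011
^ 0010110010000000
------------------
  0001101000001011
Decimal: 13963 ^ 11392 = 6667



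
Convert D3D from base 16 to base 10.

Expand by place value (powers of 16):
Digit values: D = 13
D3D = 13 × 16^2 + 3 × 16^1 + 13 × 16^0
= 13 × 256 + 3 × 16 + 13 × 1
= 3328 + 48 + 13
= 3389



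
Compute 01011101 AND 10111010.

AND: 1 only when both bits are 1
  01011101
& 10111010
----------
  00011000
Decimal: 93 & 186 = 24



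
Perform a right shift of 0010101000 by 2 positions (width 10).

Original: 0010101000 (decimal 168)
Shift right by 2 positions
Drop the 2 low bits; fill with zeros on the left
Result: 0000101010 (decimal 42)
Equivalent: 168 >> 2 = 168 ÷ 2^2 = 42



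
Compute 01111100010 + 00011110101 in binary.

Add column by column from the right: bit + bit + carry-in; write the sum mod 2, carry 1 when the sum is 2 or 3.
carry:  11111000000
        01111100010
+       00011110101
-------------------
       010011010111
(the carry out of the leftmost column, 0, becomes the leading bit)
Decimal check:
  01111100010 = 512 + 256 + 128 + 64 + 32 + 2 = 994
  00011110101 = 128 + 64 + 32 + 16 + 4 + 1 = 245
  994 + 245 = 1239, and 010011010111 = 1024 + 128 + 64 + 16 + 4 + 2 + 1 = 1239 ✓



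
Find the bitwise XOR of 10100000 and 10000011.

XOR: 1 when bits differ
  10100000
^ 10000011
----------
  00100011
Decimal: 160 ^ 131 = 35



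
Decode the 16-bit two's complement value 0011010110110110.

Binary: 0011010110110110
Sign bit: 0 (non-negative)
Read directly as an unsigned value:
0011010110110110 = 8192 + 4096 + 1024 + 256 + 128 + 32 + 16 + 4 + 2 = 13750
Value: 13750



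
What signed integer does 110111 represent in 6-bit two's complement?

Binary: 110111
Sign bit: 1 (negative)
Invert: 001000
Add 1:  001001
Magnitude: 001001 = 8 + 1 = 9
Value: -9



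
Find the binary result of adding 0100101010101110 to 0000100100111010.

Add column by column from the right: bit + bit + carry-in; write the sum mod 2, carry 1 when the sum is 2 or 3.
carry:  0001000001111100
        0100101010101110
+       0000100100111010
------------------------
       00101001111101000
(the carry out of the leftmost column, 0, becomes the leading bit)
Decimal check:
  0100101010101110 = 16384 + 2048 + 512 + 128 + 32 + 8 + 4 + 2 = 19118
  0000100100111010 = 2048 + 256 + 32 + 16 + 8 + 2 = 2362
  19118 + 2362 = 21480, and 00101001111101000 = 16384 + 4096 + 512 + 256 + 128 + 64 + 32 + 8 = 21480 ✓



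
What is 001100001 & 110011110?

AND: 1 only when both bits are 1
  001100001
& 110011110
-----------
  000000000
Decimal: 97 & 414 = 0



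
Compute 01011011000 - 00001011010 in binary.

Method 1 - Direct subtraction (column by column from the right: bit − bit − borrow-in; if negative, add 2 and borrow 1 from the next column):
borrow: 00011111100
        01011011000
-       00001011010
-------------------
        01001111110

Method 2 - Add two's complement:
Two's complement of 00001011010: invert → 11110100101, add 1 → 11110100110
  01011011000
+ 11110100110
-------------
 101001111110  (end carry out of the top bit = 1)
Discarding the end carry: 01001111110
Decimal check:
  01011011000 = 512 + 128 + 64 + 16 + 8 = 728
  00001011010 = 64 + 16 + 8 + 2 = 90
  728 - 90 = 638, and 01001111110 = 512 + 64 + 32 + 16 + 8 + 4 + 2 = 638 ✓



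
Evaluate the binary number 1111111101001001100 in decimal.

Sum of powers of 2 for each 1-bit:
2^2 + 2^3 + 2^6 + 2^9 + 2^11 + 2^12 + 2^13 + 2^14 + 2^15 + 2^16 + 2^17 + 2^18
= 4 + 8 + 64 + 512 + 2048 + 4096 + 8192 + 16384 + 32768 + 65536 + 131072 + 262144
= 522828



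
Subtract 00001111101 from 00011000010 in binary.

Method 1 - Direct subtraction (column by column from the right: bit − bit − borrow-in; if negative, add 2 and borrow 1 from the next column):
borrow: 00011111010
        00011000010
-       00001111101
-------------------
        00001000101

Method 2 - Add two's complement:
Two's complement of 00001111101: invert → 11110000010, add 1 → 11110000011
  00011000010
+ 11110000011
-------------
 100001000101  (end carry out of the top bit = 1)
Discarding the end carry: 00001000101
Decimal check:
  00011000010 = 128 + 64 + 2 = 194
  00001111101 = 64 + 32 + 16 + 8 + 4 + 1 = 125
  194 - 125 = 69, and 00001000101 = 64 + 4 + 1 = 69 ✓



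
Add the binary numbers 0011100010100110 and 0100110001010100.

Add column by column from the right: bit + bit + carry-in; write the sum mod 2, carry 1 when the sum is 2 or 3.
carry:  1111000000001000
        0011100010100110
+       0100110001010100
------------------------
       01000010011111010
(the carry out of the leftmost column, 0, becomes the leading bit)
Decimal check:
  0011100010100110 = 8192 + 4096 + 2048 + 128 + 32 + 4 + 2 = 14502
  0100110001010100 = 16384 + 2048 + 1024 + 64 + 16 + 4 = 19540
  14502 + 19540 = 34042, and 01000010011111010 = 32768 + 1024 + 128 + 64 + 32 + 16 + 8 + 2 = 34042 ✓



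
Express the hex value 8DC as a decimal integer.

Expand by place value (powers of 16):
Digit values: D = 13, C = 12
8DC = 8 × 16^2 + 13 × 16^1 + 12 × 16^0
= 8 × 256 + 13 × 16 + 12 × 1
= 2048 + 208 + 12
= 2268



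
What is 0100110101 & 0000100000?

AND: 1 only when both bits are 1
  0100110101
& 0000100000
------------
  0000100000
Decimal: 309 & 32 = 32



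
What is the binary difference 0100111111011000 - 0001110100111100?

Method 1 - Direct subtraction (column by column from the right: bit − bit − borrow-in; if negative, add 2 and borrow 1 from the next column):
borrow: 0110000001111000
        0100111111011000
-       0001110100111100
------------------------
        0011001010011100

Method 2 - Add two's complement:
Two's complement of 0001110100111100: invert → 1110001011000011, add 1 → 1110001011000100
  0100111111011000
+ 1110001011000100
------------------
 10011001010011100  (end carry out of the top bit = 1)
Discarding the end carry: 0011001010011100
Decimal check:
  0100111111011000 = 16384 + 2048 + 1024 + 512 + 256 + 128 + 64 + 16 + 8 = 20440
  0001110100111100 = 4096 + 2048 + 1024 + 256 + 32 + 16 + 8 + 4 = 7484
  20440 - 7484 = 12956, and 0011001010011100 = 8192 + 4096 + 512 + 128 + 16 + 8 + 4 = 12956 ✓



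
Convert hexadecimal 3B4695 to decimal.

Expand by place value (powers of 16):
Digit values: B = 11
3B4695 = 3 × 16^5 + 11 × 16^4 + 4 × 16^3 + 6 × 16^2 + 9 × 16^1 + 5 × 16^0
= 3 × 1048576 + 11 × 65536 + 4 × 4096 + 6 × 256 + 9 × 16 + 5 × 1
= 3145728 + 720896 + 16384 + 1536 + 144 + 5
= 3884693



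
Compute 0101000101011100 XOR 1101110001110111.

XOR: 1 when bits differ
  0101000101011100
^ 1101110001110111
------------------
  1000110100101011
Decimal: 20828 ^ 56439 = 36139



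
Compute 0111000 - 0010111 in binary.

Method 1 - Direct subtraction (column by column from the right: bit − bit − borrow-in; if negative, add 2 and borrow 1 from the next column):
borrow: 0001110
        0111000
-       0010111
---------------
        0100001

Method 2 - Add two's complement:
Two's complement of 0010111: invert → 1101000, add 1 → 1101001
  0111000
+ 1101001
---------
 10100001  (end carry out of the top bit = 1)
Discarding the end carry: 0100001
Decimal check:
  0111000 = 32 + 16 + 8 = 56
  0010111 = 16 + 4 + 2 + 1 = 23
  56 - 23 = 33, and 0100001 = 32 + 1 = 33 ✓



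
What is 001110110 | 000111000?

OR: 1 when either bit is 1
  001110110
| 000111000
-----------
  001111110
Decimal: 118 | 56 = 126



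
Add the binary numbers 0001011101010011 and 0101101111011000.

Add column by column from the right: bit + bit + carry-in; write the sum mod 2, carry 1 when the sum is 2 or 3.
carry:  0011111110100000
        0001011101010011
+       0101101111011000
------------------------
       00111001100101011
(the carry out of the leftmost column, 0, becomes the leading bit)
Decimal check:
  0001011101010011 = 4096 + 1024 + 512 + 256 + 64 + 16 + 2 + 1 = 5971
  0101101111011000 = 16384 + 4096 + 2048 + 512 + 256 + 128 + 64 + 16 + 8 = 23512
  5971 + 23512 = 29483, and 00111001100101011 = 16384 + 8192 + 4096 + 512 + 256 + 32 + 8 + 2 + 1 = 29483 ✓



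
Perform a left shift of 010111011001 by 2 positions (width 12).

Original: 010111011001 (decimal 1497)
Shift left by 2 positions
Append 2 zeros on the right and drop the 2 high bits that overflow the 12-bit width
Result: 011101100100 (decimal 1892)
Equivalent: 1497 << 2 = 1497 × 2^2 = 5988, truncated to 12 bits = 1892



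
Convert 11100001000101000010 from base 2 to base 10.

Sum of powers of 2 for each 1-bit:
2^1 + 2^6 + 2^8 + 2^12 + 2^17 + 2^18 + 2^19
= 2 + 64 + 256 + 4096 + 131072 + 262144 + 524288
= 921922



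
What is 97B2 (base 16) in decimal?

Expand by place value (powers of 16):
Digit values: B = 11
97B2 = 9 × 16^3 + 7 × 16^2 + 11 × 16^1 + 2 × 16^0
= 9 × 4096 + 7 × 256 + 11 × 16 + 2 × 1
= 36864 + 1792 + 176 + 2
= 38834



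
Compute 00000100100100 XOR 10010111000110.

XOR: 1 when bits differ
  00000100100100
^ 10010111000110
----------------
  10010011100010
Decimal: 292 ^ 9670 = 9442



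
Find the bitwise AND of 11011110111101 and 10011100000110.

AND: 1 only when both bits are 1
  11011110111101
& 10011100000110
----------------
  10011100000100
Decimal: 14269 & 9990 = 9988



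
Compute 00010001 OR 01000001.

OR: 1 when either bit is 1
  00010001
| 01000001
----------
  01010001
Decimal: 17 | 65 = 81



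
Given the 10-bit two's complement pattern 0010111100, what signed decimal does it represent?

Binary: 0010111100
Sign bit: 0 (non-negative)
Read directly as an unsigned value:
0010111100 = 128 + 32 + 16 + 8 + 4 = 188
Value: 188



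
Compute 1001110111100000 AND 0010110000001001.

AND: 1 only when both bits are 1
  1001110111100000
& 0010110000001001
------------------
  0000110000000000
Decimal: 40416 & 11273 = 3072



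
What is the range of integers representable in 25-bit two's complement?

For 25-bit two's complement:
Minimum: -2^24 = -16777216
Maximum: 2^24 - 1 = 16777215



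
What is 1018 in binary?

Using repeated division by 2:
1018 ÷ 2 = 509 remainder 0
509 ÷ 2 = 254 remainder 1
254 ÷ 2 = 127 remainder 0
127 ÷ 2 = 63 remainder 1
63 ÷ 2 = 31 remainder 1
31 ÷ 2 = 15 remainder 1
15 ÷ 2 = 7 remainder 1
7 ÷ 2 = 3 remainder 1
3 ÷ 2 = 1 remainder 1
1 ÷ 2 = 0 remainder 1
Reading remainders bottom to top: 1111111010



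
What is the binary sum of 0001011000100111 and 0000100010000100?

Add column by column from the right: bit + bit + carry-in; write the sum mod 2, carry 1 when the sum is 2 or 3.
carry:  0000000000001000
        0001011000100111
+       0000100010000100
------------------------
       00001111010101011
(the carry out of the leftmost column, 0, becomes the leading bit)
Decimal check:
  0001011000100111 = 4096 + 1024 + 512 + 32 + 4 + 2 + 1 = 5671
  0000100010000100 = 2048 + 128 + 4 = 2180
  5671 + 2180 = 7851, and 00001111010101011 = 4096 + 2048 + 1024 + 512 + 128 + 32 + 8 + 2 + 1 = 7851 ✓



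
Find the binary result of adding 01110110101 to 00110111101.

Add column by column from the right: bit + bit + carry-in; write the sum mod 2, carry 1 when the sum is 2 or 3.
carry:  11101111010
        01110110101
+       00110111101
-------------------
       010101110010
(the carry out of the leftmost column, 0, becomes the leading bit)
Decimal check:
  01110110101 = 512 + 256 + 128 + 32 + 16 + 4 + 1 = 949
  00110111101 = 256 + 128 + 32 + 16 + 8 + 4 + 1 = 445
  949 + 445 = 1394, and 010101110010 = 1024 + 256 + 64 + 32 + 16 + 2 = 1394 ✓



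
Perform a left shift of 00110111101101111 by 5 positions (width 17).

Original: 00110111101101111 (decimal 28527)
Shift left by 5 positions
Append 5 zeros on the right and drop the 5 high bits that overflow the 17-bit width
Result: 11110110111100000 (decimal 126432)
Equivalent: 28527 << 5 = 28527 × 2^5 = 912864, truncated to 17 bits = 126432



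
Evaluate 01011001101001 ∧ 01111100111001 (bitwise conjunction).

AND: 1 only when both bits are 1
  01011001101001
& 01111100111001
----------------
  01011000101001
Decimal: 5737 & 7993 = 5673



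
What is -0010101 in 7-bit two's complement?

Original: 0010101
Step 1 - Invert all bits: 1101010
Step 2 - Add 1: 1101011
Verification: 0010101 + 1101011 = 10000000; discarding the end carry (carry out of the top bit) leaves the 7-bit value 0000000, as required for x + (-x)



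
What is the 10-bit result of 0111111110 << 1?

Original: 0111111110 (decimal 510)
Shift left by 1 position
Append 1 zero on the right
Result: 1111111100 (decimal 1020)
Equivalent: 510 << 1 = 510 × 2^1 = 1020



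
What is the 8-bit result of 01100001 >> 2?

Original: 01100001 (decimal 97)
Shift right by 2 positions
Drop the 2 low bits; fill with zeros on the left
Result: 00011000 (decimal 24)
Equivalent: 97 >> 2 = 97 ÷ 2^2 = 24



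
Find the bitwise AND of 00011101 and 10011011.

AND: 1 only when both bits are 1
  00011101
& 10011011
----------
  00011001
Decimal: 29 & 155 = 25



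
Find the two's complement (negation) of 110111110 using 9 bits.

Original (sign bit 1, negative): 110111110
Step 1 - Invert all bits: 001000001
Step 2 - Add 1: 001000010
Verification: 110111110 + 001000010 = 1000000000; discarding the end carry (carry out of the top bit) leaves the 9-bit value 000000000, as required for x + (-x)



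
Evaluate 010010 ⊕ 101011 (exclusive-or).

XOR: 1 when bits differ
  010010
^ 101011
--------
  111001
Decimal: 18 ^ 43 = 57



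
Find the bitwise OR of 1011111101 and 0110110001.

OR: 1 when either bit is 1
  1011111101
| 0110110001
------------
  1111111101
Decimal: 765 | 433 = 1021



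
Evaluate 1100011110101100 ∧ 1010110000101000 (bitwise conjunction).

AND: 1 only when both bits are 1
  1100011110101100
& 1010110000101000
------------------
  1000010000101000
Decimal: 51116 & 44072 = 33832



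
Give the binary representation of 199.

Using repeated division by 2:
199 ÷ 2 = 99 remainder 1
99 ÷ 2 = 49 remainder 1
49 ÷ 2 = 24 remainder 1
24 ÷ 2 = 12 remainder 0
12 ÷ 2 = 6 remainder 0
6 ÷ 2 = 3 remainder 0
3 ÷ 2 = 1 remainder 1
1 ÷ 2 = 0 remainder 1
Reading remainders bottom to top: 11000111



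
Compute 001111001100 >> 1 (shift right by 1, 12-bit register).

Original: 001111001100 (decimal 972)
Shift right by 1 position
Drop the 1 low bit; fill with zero on the left
Result: 000111100110 (decimal 486)
Equivalent: 972 >> 1 = 972 ÷ 2^1 = 486



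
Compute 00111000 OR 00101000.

OR: 1 when either bit is 1
  00111000
| 00101000
----------
  00111000
Decimal: 56 | 40 = 56



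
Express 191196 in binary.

Using repeated division by 2:
191196 ÷ 2 = 95598 remainder 0
95598 ÷ 2 = 47799 remainder 0
47799 ÷ 2 = 23899 remainder 1
23899 ÷ 2 = 11949 remainder 1
11949 ÷ 2 = 5974 remainder 1
5974 ÷ 2 = 2987 remainder 0
2987 ÷ 2 = 1493 remainder 1
1493 ÷ 2 = 746 remainder 1
746 ÷ 2 = 373 remainder 0
373 ÷ 2 = 186 remainder 1
186 ÷ 2 = 93 remainder 0
93 ÷ 2 = 46 remainder 1
46 ÷ 2 = 23 remainder 0
23 ÷ 2 = 11 remainder 1
11 ÷ 2 = 5 remainder 1
5 ÷ 2 = 2 remainder 1
2 ÷ 2 = 1 remainder 0
1 ÷ 2 = 0 remainder 1
Reading remainders bottom to top: 101110101011011100



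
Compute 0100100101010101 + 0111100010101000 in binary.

Add column by column from the right: bit + bit + carry-in; write the sum mod 2, carry 1 when the sum is 2 or 3.
carry:  1111000000000000
        0100100101010101
+       0111100010101000
------------------------
       01100000111111101
(the carry out of the leftmost column, 0, becomes the leading bit)
Decimal check:
  0100100101010101 = 16384 + 2048 + 256 + 64 + 16 + 4 + 1 = 18773
  0111100010101000 = 16384 + 8192 + 4096 + 2048 + 128 + 32 + 8 = 30888
  18773 + 30888 = 49661, and 01100000111111101 = 32768 + 16384 + 256 + 128 + 64 + 32 + 16 + 8 + 4 + 1 = 49661 ✓

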